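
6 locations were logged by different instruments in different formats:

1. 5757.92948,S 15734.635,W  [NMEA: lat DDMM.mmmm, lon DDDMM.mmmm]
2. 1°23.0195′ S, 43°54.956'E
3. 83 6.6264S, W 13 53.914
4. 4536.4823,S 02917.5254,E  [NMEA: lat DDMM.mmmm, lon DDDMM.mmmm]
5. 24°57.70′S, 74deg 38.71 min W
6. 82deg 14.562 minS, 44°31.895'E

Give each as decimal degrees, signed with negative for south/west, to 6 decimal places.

1. -57.965491, -157.577250
2. -1.383658, 43.915933
3. -83.110440, -13.898567
4. -45.608038, 29.292090
5. -24.961667, -74.645167
6. -82.242700, 44.531583

Point 1:
  Latitude: split at 2 digits → 57° and 57.92948′; 57 + 57.92948/60 = 57.9654913
  S ⇒ negate
  λ: degrees = first 3 digits = 157, minutes = 34.635; 157 + 34.635/60 = 157.5772500
  W → negative
Point 2:
  φ: 23.0195′ = 0.383658°; total 1.3836583
  S ⇒ negate
  λ: 43 + 54.956/60 = 43.9159333
  E → positive
Point 3:
  Lat: 6.6264′ = 0.110440°; total 83.1104400
  S ⇒ negate
  Lon: 53.914′ = 0.898567°; total 13.8985667
  W → negative
Point 4:
  Latitude: split at 2 digits → 45° and 36.4823′; 45 + 36.4823/60 = 45.6080383
  hemisphere S, so the sign is −
  Lon: degrees = first 3 digits = 29, minutes = 17.5254; 29 + 17.5254/60 = 29.2920900
  E ⇒ keep positive
Point 5:
  Latitude: 24 + 57.7/60 = 24.9616667
  S ⇒ negate
  Longitude: 74 + 38.71/60 = 74.6451667
  W → negative
Point 6:
  Lat: 14.562′ = 0.242700°; total 82.2427000
  S → negative
  Longitude: 31.895′ = 0.531583°; total 44.5315833
  E → positive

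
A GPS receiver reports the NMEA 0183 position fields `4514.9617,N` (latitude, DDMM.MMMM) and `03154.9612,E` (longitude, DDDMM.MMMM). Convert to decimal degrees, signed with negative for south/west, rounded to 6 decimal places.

45.249362, 31.916020

Lat: split at 2 digits → 45° and 14.9617′; 45 + 14.9617/60 = 45.2493617
N → positive
Lon: split at 3 digits → 031° and 54.9612′; 31 + 54.9612/60 = 31.9160200
E → positive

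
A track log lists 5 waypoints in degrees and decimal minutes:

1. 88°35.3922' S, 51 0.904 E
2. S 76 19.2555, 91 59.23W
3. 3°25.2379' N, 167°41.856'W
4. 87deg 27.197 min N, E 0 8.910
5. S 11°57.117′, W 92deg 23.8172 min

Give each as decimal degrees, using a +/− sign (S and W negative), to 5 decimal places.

1. -88.58987, 51.01507
2. -76.32093, -91.98717
3. 3.42063, -167.69760
4. 87.45328, 0.14850
5. -11.95195, -92.39695

Point 1:
  Latitude: 88 + 35.3922/60 = 88.589870
  S ⇒ negate
  λ: 0.904′ = 0.015067°; total 51.015067
  E → positive
Point 2:
  Lat: 19.2555′ = 0.320925°; total 76.320925
  S → negative
  λ: 91 + 59.23/60 = 91.987167
  W ⇒ negate
Point 3:
  φ: 3 + 25.2379/60 = 3.420632
  N ⇒ keep positive
  λ: 41.856′ = 0.697600°; total 167.697600
  W → negative
Point 4:
  Latitude: 87 + 27.197/60 = 87.453283
  N → positive
  λ: 8.91′ = 0.148500°; total 0.148500
  E → positive
Point 5:
  Lat: 11 + 57.117/60 = 11.951950
  S ⇒ negate
  Lon: 23.8172′ = 0.396953°; total 92.396953
  W ⇒ negate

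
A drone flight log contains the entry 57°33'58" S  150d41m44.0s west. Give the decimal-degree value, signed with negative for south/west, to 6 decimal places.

φ: 33′ + 58″ = 33.96667′; 57 + 33.96667/60 = 57.5661111
hemisphere S, so the sign is −
λ: 41′ + 44″ = 41.73333′; 150 + 41.73333/60 = 150.6955556
W ⇒ negate

-57.566111, -150.695556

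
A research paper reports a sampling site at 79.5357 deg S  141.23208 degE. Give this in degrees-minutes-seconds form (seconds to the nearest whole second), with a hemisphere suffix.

79°32′9″ S, 141°13′55″ E

Lat: whole degrees 79; 32.14200′ → 32′ and 8.52″
Lon: 0.232080 × 60 = 13.92480′ → 13′, remainder × 60 = 55.49″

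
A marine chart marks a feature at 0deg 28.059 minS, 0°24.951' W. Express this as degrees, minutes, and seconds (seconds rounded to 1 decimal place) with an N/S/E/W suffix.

Lat: fractional minutes 0.05900 × 60 = 3.540″
Lon: fractional minutes 0.95100 × 60 = 57.060″

0°28′3.5″ S, 0°24′57.1″ W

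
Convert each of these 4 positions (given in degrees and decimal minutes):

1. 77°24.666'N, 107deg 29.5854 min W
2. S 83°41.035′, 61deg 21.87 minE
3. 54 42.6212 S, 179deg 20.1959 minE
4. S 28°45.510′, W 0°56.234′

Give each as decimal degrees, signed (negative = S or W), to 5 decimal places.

Point 1:
  Lat: 77 + 24.666/60 = 77.411100
  N ⇒ keep positive
  λ: 29.5854′ = 0.493090°; total 107.493090
  W → negative
Point 2:
  φ: 41.035′ = 0.683917°; total 83.683917
  S ⇒ negate
  λ: 61 + 21.87/60 = 61.364500
  E → positive
Point 3:
  Latitude: 42.6212′ = 0.710353°; total 54.710353
  hemisphere S, so the sign is −
  λ: 179 + 20.1959/60 = 179.336598
  E ⇒ keep positive
Point 4:
  φ: 45.51′ = 0.758500°; total 28.758500
  S → negative
  Longitude: 0 + 56.234/60 = 0.937233
  hemisphere W, so the sign is −

1. 77.41110, -107.49309
2. -83.68392, 61.36450
3. -54.71035, 179.33660
4. -28.75850, -0.93723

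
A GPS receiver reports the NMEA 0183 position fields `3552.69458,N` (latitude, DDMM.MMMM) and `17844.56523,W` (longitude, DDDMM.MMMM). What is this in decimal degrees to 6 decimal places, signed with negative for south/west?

35.878243, -178.742754

φ: degrees = first 2 digits = 35, minutes = 52.69458; 35 + 52.69458/60 = 35.8782430
N ⇒ keep positive
Longitude: degrees = first 3 digits = 178, minutes = 44.56523; 178 + 44.56523/60 = 178.7427538
hemisphere W, so the sign is −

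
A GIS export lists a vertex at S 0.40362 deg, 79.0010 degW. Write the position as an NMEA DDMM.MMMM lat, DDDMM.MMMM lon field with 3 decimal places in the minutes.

0024.217,S / 07900.060,W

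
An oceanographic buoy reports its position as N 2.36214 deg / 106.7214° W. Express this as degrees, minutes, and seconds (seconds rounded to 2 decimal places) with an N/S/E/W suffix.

2°21′43.70″ N, 106°43′17.04″ W

φ: 0.362140 × 60 = 21.72840′ → 21′, remainder × 60 = 43.7040″
Lon: 0.721400° → 43.28400′; 0.28400 × 60 = 17.0400″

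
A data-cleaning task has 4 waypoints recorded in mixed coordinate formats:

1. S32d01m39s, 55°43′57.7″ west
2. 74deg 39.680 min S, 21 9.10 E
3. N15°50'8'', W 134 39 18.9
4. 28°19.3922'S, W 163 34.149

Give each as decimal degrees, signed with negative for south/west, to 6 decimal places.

1. -32.027500, -55.732694
2. -74.661333, 21.151667
3. 15.835556, -134.655250
4. -28.323203, -163.569150

Point 1:
  Latitude: 32° + 1/60 + 39/3600 = 32 + 0.016667 + 0.010833 = 32.0275000
  hemisphere S, so the sign is −
  λ: 55 + 43/60 + 57.7/3600 = 55.7326944
  W → negative
Point 2:
  Lat: 74 + 39.68/60 = 74.6613333
  S ⇒ negate
  Lon: 21 + 9.1/60 = 21.1516667
  E ⇒ keep positive
Point 3:
  Latitude: 15° + 50/60 + 8/3600 = 15 + 0.833333 + 0.002222 = 15.8355556
  N ⇒ keep positive
  λ: 134° + 39/60 + 18.9/3600 = 134 + 0.650000 + 0.005250 = 134.6552500
  W ⇒ negate
Point 4:
  Lat: 28 + 19.3922/60 = 28.3232033
  S → negative
  Lon: 34.149′ = 0.569150°; total 163.5691500
  hemisphere W, so the sign is −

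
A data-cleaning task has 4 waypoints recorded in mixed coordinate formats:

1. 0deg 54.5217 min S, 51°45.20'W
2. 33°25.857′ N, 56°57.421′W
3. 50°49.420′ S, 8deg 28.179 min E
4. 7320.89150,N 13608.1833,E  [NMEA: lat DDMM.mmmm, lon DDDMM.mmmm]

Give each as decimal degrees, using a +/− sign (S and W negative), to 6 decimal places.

Point 1:
  Lat: 54.5217′ = 0.908695°; total 0.9086950
  S ⇒ negate
  Longitude: 51 + 45.2/60 = 51.7533333
  hemisphere W, so the sign is −
Point 2:
  Latitude: 33 + 25.857/60 = 33.4309500
  N ⇒ keep positive
  λ: 56 + 57.421/60 = 56.9570167
  hemisphere W, so the sign is −
Point 3:
  Lat: 49.42′ = 0.823667°; total 50.8236667
  S ⇒ negate
  Lon: 8 + 28.179/60 = 8.4696500
  E ⇒ keep positive
Point 4:
  Lat: split at 2 digits → 73° and 20.8915′; 73 + 20.8915/60 = 73.3481917
  N ⇒ keep positive
  Longitude: degrees = first 3 digits = 136, minutes = 8.1833; 136 + 8.1833/60 = 136.1363883
  E → positive

1. -0.908695, -51.753333
2. 33.430950, -56.957017
3. -50.823667, 8.469650
4. 73.348192, 136.136388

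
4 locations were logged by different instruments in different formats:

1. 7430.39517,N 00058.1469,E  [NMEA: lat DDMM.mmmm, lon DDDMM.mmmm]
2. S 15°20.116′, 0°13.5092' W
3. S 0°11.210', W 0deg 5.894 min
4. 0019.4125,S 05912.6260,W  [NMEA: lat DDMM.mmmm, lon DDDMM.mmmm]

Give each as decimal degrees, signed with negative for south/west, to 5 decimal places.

1. 74.50659, 0.96912
2. -15.33527, -0.22515
3. -0.18683, -0.09823
4. -0.32354, -59.21043

Point 1:
  Latitude: degrees = first 2 digits = 74, minutes = 30.39517; 74 + 30.39517/60 = 74.506586
  N ⇒ keep positive
  λ: split at 3 digits → 000° and 58.1469′; 0 + 58.1469/60 = 0.969115
  E → positive
Point 2:
  Latitude: 20.116′ = 0.335267°; total 15.335267
  hemisphere S, so the sign is −
  Longitude: 13.5092′ = 0.225153°; total 0.225153
  W → negative
Point 3:
  φ: 0 + 11.21/60 = 0.186833
  hemisphere S, so the sign is −
  Longitude: 5.894′ = 0.098233°; total 0.098233
  W ⇒ negate
Point 4:
  Lat: split at 2 digits → 00° and 19.4125′; 0 + 19.4125/60 = 0.323542
  S ⇒ negate
  λ: degrees = first 3 digits = 59, minutes = 12.626; 59 + 12.626/60 = 59.210433
  W → negative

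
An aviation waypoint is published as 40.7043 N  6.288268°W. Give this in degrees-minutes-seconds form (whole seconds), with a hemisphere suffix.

Latitude: 0.704300° → 42.25800′; 0.25800 × 60 = 15.48″
λ: 0.288268 × 60 = 17.29608′ → 17′, remainder × 60 = 17.76″

40°42′15″ N, 6°17′18″ W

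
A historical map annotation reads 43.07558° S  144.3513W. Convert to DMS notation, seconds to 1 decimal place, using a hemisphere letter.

43°04′32.1″ S, 144°21′4.7″ W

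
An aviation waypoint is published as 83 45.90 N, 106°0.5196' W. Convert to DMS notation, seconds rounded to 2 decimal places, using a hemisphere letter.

83°45′54.00″ N, 106°00′31.18″ W

Lat: 45.90000′ → 45′ and 0.90000 × 60 = 54.0000″
Lon: fractional minutes 0.51960 × 60 = 31.1760″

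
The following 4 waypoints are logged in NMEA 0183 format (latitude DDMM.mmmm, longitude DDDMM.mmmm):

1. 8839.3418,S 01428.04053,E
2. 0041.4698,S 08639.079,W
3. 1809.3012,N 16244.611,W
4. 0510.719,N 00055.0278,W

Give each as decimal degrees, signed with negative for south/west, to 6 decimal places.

1. -88.655697, 14.467342
2. -0.691163, -86.651317
3. 18.155020, -162.743517
4. 5.178650, -0.917130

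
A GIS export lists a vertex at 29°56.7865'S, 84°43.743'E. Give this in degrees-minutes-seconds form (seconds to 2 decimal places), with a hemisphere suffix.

29°56′47.19″ S, 84°43′44.58″ E

Latitude: fractional minutes 0.78650 × 60 = 47.1900″
Lon: fractional minutes 0.74300 × 60 = 44.5800″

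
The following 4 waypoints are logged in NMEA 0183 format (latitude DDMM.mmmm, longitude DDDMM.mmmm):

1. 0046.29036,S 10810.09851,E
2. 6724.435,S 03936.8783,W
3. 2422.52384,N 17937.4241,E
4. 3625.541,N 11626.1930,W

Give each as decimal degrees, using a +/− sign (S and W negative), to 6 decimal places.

Point 1:
  Latitude: split at 2 digits → 00° and 46.29036′; 0 + 46.29036/60 = 0.7715060
  S → negative
  λ: split at 3 digits → 108° and 10.09851′; 108 + 10.09851/60 = 108.1683085
  E ⇒ keep positive
Point 2:
  φ: degrees = first 2 digits = 67, minutes = 24.435; 67 + 24.435/60 = 67.4072500
  S → negative
  Lon: split at 3 digits → 039° and 36.8783′; 39 + 36.8783/60 = 39.6146383
  W ⇒ negate
Point 3:
  Lat: split at 2 digits → 24° and 22.52384′; 24 + 22.52384/60 = 24.3753973
  N → positive
  λ: degrees = first 3 digits = 179, minutes = 37.4241; 179 + 37.4241/60 = 179.6237350
  E ⇒ keep positive
Point 4:
  Lat: degrees = first 2 digits = 36, minutes = 25.541; 36 + 25.541/60 = 36.4256833
  N ⇒ keep positive
  Lon: split at 3 digits → 116° and 26.193′; 116 + 26.193/60 = 116.4365500
  W ⇒ negate

1. -0.771506, 108.168309
2. -67.407250, -39.614638
3. 24.375397, 179.623735
4. 36.425683, -116.436550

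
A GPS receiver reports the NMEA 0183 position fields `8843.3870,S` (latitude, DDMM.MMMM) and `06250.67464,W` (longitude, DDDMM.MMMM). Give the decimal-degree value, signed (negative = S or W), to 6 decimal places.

-88.723117, -62.844577

Lat: split at 2 digits → 88° and 43.387′; 88 + 43.387/60 = 88.7231167
S → negative
Longitude: degrees = first 3 digits = 62, minutes = 50.67464; 62 + 50.67464/60 = 62.8445773
W → negative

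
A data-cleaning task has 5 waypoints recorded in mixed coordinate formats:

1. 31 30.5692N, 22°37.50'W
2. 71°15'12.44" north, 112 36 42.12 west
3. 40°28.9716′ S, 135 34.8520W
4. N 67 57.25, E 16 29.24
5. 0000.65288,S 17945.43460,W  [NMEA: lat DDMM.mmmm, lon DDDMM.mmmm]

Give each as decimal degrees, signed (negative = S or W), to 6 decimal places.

Point 1:
  φ: 31 + 30.5692/60 = 31.5094867
  N → positive
  Longitude: 22 + 37.5/60 = 22.6250000
  hemisphere W, so the sign is −
Point 2:
  Latitude: 15′ + 12.44″ = 15.20733′; 71 + 15.20733/60 = 71.2534556
  N → positive
  λ: 36′ + 42.12″ = 36.70200′; 112 + 36.70200/60 = 112.6117000
  W ⇒ negate
Point 3:
  Latitude: 28.9716′ = 0.482860°; total 40.4828600
  S ⇒ negate
  λ: 135 + 34.852/60 = 135.5808667
  W ⇒ negate
Point 4:
  Latitude: 57.25′ = 0.954167°; total 67.9541667
  N → positive
  λ: 16 + 29.24/60 = 16.4873333
  E → positive
Point 5:
  Lat: split at 2 digits → 00° and 0.65288′; 0 + 0.65288/60 = 0.0108813
  hemisphere S, so the sign is −
  Lon: split at 3 digits → 179° and 45.4346′; 179 + 45.4346/60 = 179.7572433
  W → negative

1. 31.509487, -22.625000
2. 71.253456, -112.611700
3. -40.482860, -135.580867
4. 67.954167, 16.487333
5. -0.010881, -179.757243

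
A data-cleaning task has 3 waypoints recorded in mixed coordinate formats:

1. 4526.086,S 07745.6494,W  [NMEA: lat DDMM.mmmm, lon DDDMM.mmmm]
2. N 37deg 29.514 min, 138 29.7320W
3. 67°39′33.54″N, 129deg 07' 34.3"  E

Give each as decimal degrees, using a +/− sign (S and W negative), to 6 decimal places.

1. -45.434767, -77.760823
2. 37.491900, -138.495533
3. 67.659317, 129.126194

Point 1:
  Lat: degrees = first 2 digits = 45, minutes = 26.086; 45 + 26.086/60 = 45.4347667
  S → negative
  Longitude: split at 3 digits → 077° and 45.6494′; 77 + 45.6494/60 = 77.7608233
  W ⇒ negate
Point 2:
  Lat: 37 + 29.514/60 = 37.4919000
  N ⇒ keep positive
  Lon: 29.732′ = 0.495533°; total 138.4955333
  hemisphere W, so the sign is −
Point 3:
  φ: 67° + 39/60 + 33.54/3600 = 67 + 0.650000 + 0.009317 = 67.6593167
  N → positive
  λ: 129 + 7/60 + 34.3/3600 = 129.1261944
  E ⇒ keep positive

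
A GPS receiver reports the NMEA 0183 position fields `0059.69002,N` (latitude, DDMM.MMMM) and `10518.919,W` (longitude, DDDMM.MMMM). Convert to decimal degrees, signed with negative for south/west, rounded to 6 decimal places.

Lat: split at 2 digits → 00° and 59.69002′; 0 + 59.69002/60 = 0.9948337
N → positive
λ: split at 3 digits → 105° and 18.919′; 105 + 18.919/60 = 105.3153167
W → negative

0.994834, -105.315317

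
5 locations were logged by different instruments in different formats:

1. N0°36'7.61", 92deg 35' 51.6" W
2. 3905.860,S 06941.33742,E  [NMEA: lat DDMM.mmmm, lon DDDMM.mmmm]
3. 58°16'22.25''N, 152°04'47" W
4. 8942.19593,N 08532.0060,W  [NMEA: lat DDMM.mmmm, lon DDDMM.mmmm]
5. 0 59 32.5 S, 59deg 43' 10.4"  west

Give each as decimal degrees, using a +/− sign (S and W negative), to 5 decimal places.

1. 0.60211, -92.59767
2. -39.09767, 69.68896
3. 58.27285, -152.07972
4. 89.70327, -85.53343
5. -0.99236, -59.71956

Point 1:
  φ: 0° + 36/60 + 7.61/3600 = 0 + 0.600000 + 0.002114 = 0.602114
  N ⇒ keep positive
  Longitude: 92 + 35/60 + 51.6/3600 = 92.597667
  W → negative
Point 2:
  Latitude: degrees = first 2 digits = 39, minutes = 5.86; 39 + 5.86/60 = 39.097667
  S ⇒ negate
  Longitude: degrees = first 3 digits = 69, minutes = 41.33742; 69 + 41.33742/60 = 69.688957
  E ⇒ keep positive
Point 3:
  φ: 58° + 16/60 + 22.25/3600 = 58 + 0.266667 + 0.006181 = 58.272847
  N ⇒ keep positive
  Lon: 152° + 4/60 + 47/3600 = 152 + 0.066667 + 0.013056 = 152.079722
  W ⇒ negate
Point 4:
  Lat: split at 2 digits → 89° and 42.19593′; 89 + 42.19593/60 = 89.703266
  N ⇒ keep positive
  Longitude: degrees = first 3 digits = 85, minutes = 32.006; 85 + 32.006/60 = 85.533433
  W ⇒ negate
Point 5:
  Latitude: 0 + 59/60 + 32.5/3600 = 0.992361
  S → negative
  λ: 59° + 43/60 + 10.4/3600 = 59 + 0.716667 + 0.002889 = 59.719556
  hemisphere W, so the sign is −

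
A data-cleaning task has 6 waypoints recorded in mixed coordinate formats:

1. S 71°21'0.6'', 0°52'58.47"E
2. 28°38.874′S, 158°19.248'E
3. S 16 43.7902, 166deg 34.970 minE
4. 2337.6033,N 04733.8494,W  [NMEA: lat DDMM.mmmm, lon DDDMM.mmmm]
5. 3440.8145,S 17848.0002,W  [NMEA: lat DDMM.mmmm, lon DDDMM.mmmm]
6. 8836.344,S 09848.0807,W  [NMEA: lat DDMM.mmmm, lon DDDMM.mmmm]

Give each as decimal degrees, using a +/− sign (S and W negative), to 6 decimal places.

Point 1:
  φ: 21′ + 0.6″ = 21.01000′; 71 + 21.01000/60 = 71.3501667
  S → negative
  λ: 0 + 52/60 + 58.47/3600 = 0.8829083
  E ⇒ keep positive
Point 2:
  Lat: 28 + 38.874/60 = 28.6479000
  hemisphere S, so the sign is −
  λ: 158 + 19.248/60 = 158.3208000
  E ⇒ keep positive
Point 3:
  φ: 16 + 43.7902/60 = 16.7298367
  S → negative
  λ: 166 + 34.97/60 = 166.5828333
  E ⇒ keep positive
Point 4:
  φ: degrees = first 2 digits = 23, minutes = 37.6033; 23 + 37.6033/60 = 23.6267217
  N → positive
  λ: degrees = first 3 digits = 47, minutes = 33.8494; 47 + 33.8494/60 = 47.5641567
  W → negative
Point 5:
  Latitude: degrees = first 2 digits = 34, minutes = 40.8145; 34 + 40.8145/60 = 34.6802417
  S ⇒ negate
  Lon: split at 3 digits → 178° and 48.0002′; 178 + 48.0002/60 = 178.8000033
  hemisphere W, so the sign is −
Point 6:
  Latitude: degrees = first 2 digits = 88, minutes = 36.344; 88 + 36.344/60 = 88.6057333
  S ⇒ negate
  Lon: split at 3 digits → 098° and 48.0807′; 98 + 48.0807/60 = 98.8013450
  W → negative

1. -71.350167, 0.882908
2. -28.647900, 158.320800
3. -16.729837, 166.582833
4. 23.626722, -47.564157
5. -34.680242, -178.800003
6. -88.605733, -98.801345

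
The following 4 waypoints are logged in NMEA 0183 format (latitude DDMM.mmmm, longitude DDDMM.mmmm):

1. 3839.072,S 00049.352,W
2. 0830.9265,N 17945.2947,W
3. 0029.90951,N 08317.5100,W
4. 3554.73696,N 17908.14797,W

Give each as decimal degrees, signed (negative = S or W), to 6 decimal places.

1. -38.651200, -0.822533
2. 8.515442, -179.754912
3. 0.498492, -83.291833
4. 35.912283, -179.135800

Point 1:
  Lat: split at 2 digits → 38° and 39.072′; 38 + 39.072/60 = 38.6512000
  S → negative
  Lon: degrees = first 3 digits = 0, minutes = 49.352; 0 + 49.352/60 = 0.8225333
  W → negative
Point 2:
  Latitude: split at 2 digits → 08° and 30.9265′; 8 + 30.9265/60 = 8.5154417
  N ⇒ keep positive
  λ: split at 3 digits → 179° and 45.2947′; 179 + 45.2947/60 = 179.7549117
  W → negative
Point 3:
  φ: degrees = first 2 digits = 0, minutes = 29.90951; 0 + 29.90951/60 = 0.4984918
  N → positive
  Lon: degrees = first 3 digits = 83, minutes = 17.51; 83 + 17.51/60 = 83.2918333
  W → negative
Point 4:
  Lat: degrees = first 2 digits = 35, minutes = 54.73696; 35 + 54.73696/60 = 35.9122827
  N → positive
  λ: split at 3 digits → 179° and 8.14797′; 179 + 8.14797/60 = 179.1357995
  W ⇒ negate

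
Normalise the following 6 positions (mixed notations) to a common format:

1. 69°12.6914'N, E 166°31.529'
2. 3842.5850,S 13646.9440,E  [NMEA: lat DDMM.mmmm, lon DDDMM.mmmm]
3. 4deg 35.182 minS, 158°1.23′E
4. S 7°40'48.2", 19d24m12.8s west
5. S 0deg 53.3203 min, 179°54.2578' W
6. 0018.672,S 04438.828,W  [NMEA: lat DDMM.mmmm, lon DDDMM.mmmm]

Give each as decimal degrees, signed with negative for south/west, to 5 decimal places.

1. 69.21152, 166.52548
2. -38.70975, 136.78240
3. -4.58637, 158.02050
4. -7.68006, -19.40356
5. -0.88867, -179.90430
6. -0.31120, -44.64713

Point 1:
  Lat: 12.6914′ = 0.211523°; total 69.211523
  N ⇒ keep positive
  Lon: 166 + 31.529/60 = 166.525483
  E ⇒ keep positive
Point 2:
  Lat: split at 2 digits → 38° and 42.585′; 38 + 42.585/60 = 38.709750
  S ⇒ negate
  Lon: degrees = first 3 digits = 136, minutes = 46.944; 136 + 46.944/60 = 136.782400
  E → positive
Point 3:
  Lat: 35.182′ = 0.586367°; total 4.586367
  S ⇒ negate
  Longitude: 1.23′ = 0.020500°; total 158.020500
  E → positive
Point 4:
  φ: 7° + 40/60 + 48.2/3600 = 7 + 0.666667 + 0.013389 = 7.680056
  hemisphere S, so the sign is −
  Longitude: 24′ + 12.8″ = 24.21333′; 19 + 24.21333/60 = 19.403556
  W ⇒ negate
Point 5:
  φ: 53.3203′ = 0.888672°; total 0.888672
  hemisphere S, so the sign is −
  λ: 179 + 54.2578/60 = 179.904297
  hemisphere W, so the sign is −
Point 6:
  Latitude: split at 2 digits → 00° and 18.672′; 0 + 18.672/60 = 0.311200
  hemisphere S, so the sign is −
  λ: split at 3 digits → 044° and 38.828′; 44 + 38.828/60 = 44.647133
  W → negative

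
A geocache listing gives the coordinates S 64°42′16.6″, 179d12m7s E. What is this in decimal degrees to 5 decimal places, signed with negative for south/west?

-64.70461, 179.20194

φ: 64° + 42/60 + 16.6/3600 = 64 + 0.700000 + 0.004611 = 64.704611
S → negative
Longitude: 179 + 12/60 + 7/3600 = 179.201944
E ⇒ keep positive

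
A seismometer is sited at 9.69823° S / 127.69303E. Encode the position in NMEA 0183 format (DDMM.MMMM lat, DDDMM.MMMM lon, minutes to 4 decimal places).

0941.8938,S / 12741.5818,E

Lat: minutes = (9.698230 − 9) × 60 = 41.893800
λ: 127° + 0.693030 × 60 = 127° 41.581800′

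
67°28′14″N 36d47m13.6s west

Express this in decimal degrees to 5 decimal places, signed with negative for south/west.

Lat: 28′ + 14″ = 28.23333′; 67 + 28.23333/60 = 67.470556
N ⇒ keep positive
Longitude: 47′ + 13.6″ = 47.22667′; 36 + 47.22667/60 = 36.787111
W → negative

67.47056, -36.78711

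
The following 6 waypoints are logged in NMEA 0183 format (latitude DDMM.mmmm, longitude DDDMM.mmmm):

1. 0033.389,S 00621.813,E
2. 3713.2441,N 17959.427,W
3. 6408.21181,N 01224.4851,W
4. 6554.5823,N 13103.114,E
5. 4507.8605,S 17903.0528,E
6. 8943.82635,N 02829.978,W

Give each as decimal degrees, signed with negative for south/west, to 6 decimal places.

1. -0.556483, 6.363550
2. 37.220735, -179.990450
3. 64.136864, -12.408085
4. 65.909705, 131.051900
5. -45.131008, 179.050880
6. 89.730439, -28.499633

Point 1:
  φ: split at 2 digits → 00° and 33.389′; 0 + 33.389/60 = 0.5564833
  S → negative
  λ: split at 3 digits → 006° and 21.813′; 6 + 21.813/60 = 6.3635500
  E ⇒ keep positive
Point 2:
  Lat: degrees = first 2 digits = 37, minutes = 13.2441; 37 + 13.2441/60 = 37.2207350
  N → positive
  Lon: split at 3 digits → 179° and 59.427′; 179 + 59.427/60 = 179.9904500
  W → negative
Point 3:
  Latitude: degrees = first 2 digits = 64, minutes = 8.21181; 64 + 8.21181/60 = 64.1368635
  N ⇒ keep positive
  Lon: degrees = first 3 digits = 12, minutes = 24.4851; 12 + 24.4851/60 = 12.4080850
  W ⇒ negate
Point 4:
  Latitude: split at 2 digits → 65° and 54.5823′; 65 + 54.5823/60 = 65.9097050
  N → positive
  Lon: degrees = first 3 digits = 131, minutes = 3.114; 131 + 3.114/60 = 131.0519000
  E ⇒ keep positive
Point 5:
  Lat: split at 2 digits → 45° and 7.8605′; 45 + 7.8605/60 = 45.1310083
  S → negative
  Lon: split at 3 digits → 179° and 3.0528′; 179 + 3.0528/60 = 179.0508800
  E → positive
Point 6:
  Lat: degrees = first 2 digits = 89, minutes = 43.82635; 89 + 43.82635/60 = 89.7304392
  N ⇒ keep positive
  λ: degrees = first 3 digits = 28, minutes = 29.978; 28 + 29.978/60 = 28.4996333
  W ⇒ negate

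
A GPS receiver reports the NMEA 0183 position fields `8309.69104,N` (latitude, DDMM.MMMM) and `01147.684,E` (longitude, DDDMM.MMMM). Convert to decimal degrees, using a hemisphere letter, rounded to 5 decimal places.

83.16152° N, 11.79473° E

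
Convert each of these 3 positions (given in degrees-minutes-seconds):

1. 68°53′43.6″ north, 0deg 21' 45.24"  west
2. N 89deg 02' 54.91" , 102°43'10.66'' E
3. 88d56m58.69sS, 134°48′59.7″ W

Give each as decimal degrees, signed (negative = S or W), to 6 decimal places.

Point 1:
  Latitude: 68° + 53/60 + 43.6/3600 = 68 + 0.883333 + 0.012111 = 68.8954444
  N ⇒ keep positive
  Longitude: 21′ + 45.24″ = 21.75400′; 0 + 21.75400/60 = 0.3625667
  hemisphere W, so the sign is −
Point 2:
  Lat: 89° + 2/60 + 54.91/3600 = 89 + 0.033333 + 0.015253 = 89.0485861
  N ⇒ keep positive
  Lon: 102 + 43/60 + 10.66/3600 = 102.7196278
  E ⇒ keep positive
Point 3:
  φ: 56′ + 58.69″ = 56.97817′; 88 + 56.97817/60 = 88.9496361
  hemisphere S, so the sign is −
  Lon: 134° + 48/60 + 59.7/3600 = 134 + 0.800000 + 0.016583 = 134.8165833
  hemisphere W, so the sign is −

1. 68.895444, -0.362567
2. 89.048586, 102.719628
3. -88.949636, -134.816583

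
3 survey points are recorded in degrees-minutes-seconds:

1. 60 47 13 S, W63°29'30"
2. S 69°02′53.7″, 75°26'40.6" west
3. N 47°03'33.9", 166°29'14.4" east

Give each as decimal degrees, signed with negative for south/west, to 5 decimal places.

1. -60.78694, -63.49167
2. -69.04825, -75.44461
3. 47.05942, 166.48733

Point 1:
  Lat: 60 + 47/60 + 13/3600 = 60.786944
  hemisphere S, so the sign is −
  Lon: 63° + 29/60 + 30/3600 = 63 + 0.483333 + 0.008333 = 63.491667
  W → negative
Point 2:
  φ: 2′ + 53.7″ = 2.89500′; 69 + 2.89500/60 = 69.048250
  S → negative
  Longitude: 26′ + 40.6″ = 26.67667′; 75 + 26.67667/60 = 75.444611
  W → negative
Point 3:
  φ: 47° + 3/60 + 33.9/3600 = 47 + 0.050000 + 0.009417 = 47.059417
  N ⇒ keep positive
  Longitude: 166 + 29/60 + 14.4/3600 = 166.487333
  E → positive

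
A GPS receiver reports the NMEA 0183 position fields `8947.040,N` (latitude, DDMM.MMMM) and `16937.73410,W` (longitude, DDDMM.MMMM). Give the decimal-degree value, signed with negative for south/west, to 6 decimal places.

89.784000, -169.628902

Latitude: degrees = first 2 digits = 89, minutes = 47.04; 89 + 47.04/60 = 89.7840000
N → positive
λ: degrees = first 3 digits = 169, minutes = 37.7341; 169 + 37.7341/60 = 169.6289017
W → negative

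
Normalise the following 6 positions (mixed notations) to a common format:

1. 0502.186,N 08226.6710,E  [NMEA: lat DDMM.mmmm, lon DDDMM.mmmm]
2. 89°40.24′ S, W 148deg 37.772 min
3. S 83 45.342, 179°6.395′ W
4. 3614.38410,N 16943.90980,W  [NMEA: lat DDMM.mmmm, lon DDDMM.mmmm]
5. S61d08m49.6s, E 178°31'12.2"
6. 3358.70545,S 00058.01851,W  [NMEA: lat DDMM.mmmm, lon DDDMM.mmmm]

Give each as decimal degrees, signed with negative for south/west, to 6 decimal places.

1. 5.036433, 82.444517
2. -89.670667, -148.629533
3. -83.755700, -179.106583
4. 36.239735, -169.731830
5. -61.147111, 178.520056
6. -33.978424, -0.966975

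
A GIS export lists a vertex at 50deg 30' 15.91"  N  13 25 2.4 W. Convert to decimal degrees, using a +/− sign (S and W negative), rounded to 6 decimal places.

Lat: 50 + 30/60 + 15.91/3600 = 50.5044194
N ⇒ keep positive
λ: 25′ + 2.4″ = 25.04000′; 13 + 25.04000/60 = 13.4173333
W ⇒ negate

50.504419, -13.417333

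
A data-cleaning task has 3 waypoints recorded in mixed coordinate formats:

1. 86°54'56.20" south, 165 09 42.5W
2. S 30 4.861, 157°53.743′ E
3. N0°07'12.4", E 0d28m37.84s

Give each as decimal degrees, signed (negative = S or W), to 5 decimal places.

Point 1:
  Latitude: 86° + 54/60 + 56.2/3600 = 86 + 0.900000 + 0.015611 = 86.915611
  S ⇒ negate
  λ: 9′ + 42.5″ = 9.70833′; 165 + 9.70833/60 = 165.161806
  W ⇒ negate
Point 2:
  Latitude: 4.861′ = 0.081017°; total 30.081017
  hemisphere S, so the sign is −
  Longitude: 53.743′ = 0.895717°; total 157.895717
  E → positive
Point 3:
  Latitude: 0 + 7/60 + 12.4/3600 = 0.120111
  N ⇒ keep positive
  λ: 28′ + 37.84″ = 28.63067′; 0 + 28.63067/60 = 0.477178
  E ⇒ keep positive

1. -86.91561, -165.16181
2. -30.08102, 157.89572
3. 0.12011, 0.47718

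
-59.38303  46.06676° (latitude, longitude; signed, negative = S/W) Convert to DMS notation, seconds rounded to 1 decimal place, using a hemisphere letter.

Latitude is negative → S; |value| = 59.383030
Latitude: whole degrees 59; 22.98180′ → 22′ and 58.908″
Longitude: 0.066760 × 60 = 4.00560′ → 4′, remainder × 60 = 0.336″

59°22′58.9″ S, 46°04′0.3″ E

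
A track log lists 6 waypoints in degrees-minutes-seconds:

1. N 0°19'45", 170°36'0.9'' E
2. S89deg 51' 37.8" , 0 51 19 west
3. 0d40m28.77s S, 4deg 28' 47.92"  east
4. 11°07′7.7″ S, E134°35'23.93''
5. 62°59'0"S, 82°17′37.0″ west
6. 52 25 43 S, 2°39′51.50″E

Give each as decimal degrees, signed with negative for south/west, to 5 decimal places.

1. 0.32917, 170.60025
2. -89.86050, -0.85528
3. -0.67466, 4.47998
4. -11.11881, 134.58998
5. -62.98333, -82.29361
6. -52.42861, 2.66431

Point 1:
  Lat: 19′ + 45″ = 19.75000′; 0 + 19.75000/60 = 0.329167
  N → positive
  Longitude: 36′ + 0.9″ = 36.01500′; 170 + 36.01500/60 = 170.600250
  E → positive
Point 2:
  Lat: 51′ + 37.8″ = 51.63000′; 89 + 51.63000/60 = 89.860500
  hemisphere S, so the sign is −
  λ: 0° + 51/60 + 19/3600 = 0 + 0.850000 + 0.005278 = 0.855278
  W → negative
Point 3:
  φ: 0° + 40/60 + 28.77/3600 = 0 + 0.666667 + 0.007992 = 0.674658
  S → negative
  λ: 4 + 28/60 + 47.92/3600 = 4.479978
  E → positive
Point 4:
  Lat: 7′ + 7.7″ = 7.12833′; 11 + 7.12833/60 = 11.118806
  hemisphere S, so the sign is −
  Lon: 134° + 35/60 + 23.93/3600 = 134 + 0.583333 + 0.006647 = 134.589981
  E → positive
Point 5:
  Lat: 59′ + 0″ = 59.00000′; 62 + 59.00000/60 = 62.983333
  hemisphere S, so the sign is −
  Longitude: 17′ + 37″ = 17.61667′; 82 + 17.61667/60 = 82.293611
  hemisphere W, so the sign is −
Point 6:
  Lat: 52 + 25/60 + 43/3600 = 52.428611
  S → negative
  Lon: 2° + 39/60 + 51.5/3600 = 2 + 0.650000 + 0.014306 = 2.664306
  E → positive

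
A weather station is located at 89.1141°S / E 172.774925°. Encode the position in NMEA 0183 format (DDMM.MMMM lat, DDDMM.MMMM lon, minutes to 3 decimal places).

8906.846,S / 17246.496,E

φ: minutes = (89.114100 − 89) × 60 = 6.84600
Longitude: 172° + 0.774925 × 60 = 172° 46.49550′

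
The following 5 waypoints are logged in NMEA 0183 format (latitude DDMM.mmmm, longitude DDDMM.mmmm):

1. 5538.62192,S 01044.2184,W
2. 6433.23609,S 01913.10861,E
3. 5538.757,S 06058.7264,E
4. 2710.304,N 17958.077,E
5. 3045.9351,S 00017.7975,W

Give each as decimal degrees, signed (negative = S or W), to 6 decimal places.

1. -55.643699, -10.736973
2. -64.553935, 19.218477
3. -55.645950, 60.978773
4. 27.171733, 179.967950
5. -30.765585, -0.296625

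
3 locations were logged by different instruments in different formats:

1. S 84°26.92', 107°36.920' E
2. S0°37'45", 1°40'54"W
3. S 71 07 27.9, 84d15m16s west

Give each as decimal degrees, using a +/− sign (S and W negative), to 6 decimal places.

Point 1:
  Lat: 84 + 26.92/60 = 84.4486667
  hemisphere S, so the sign is −
  λ: 107 + 36.92/60 = 107.6153333
  E → positive
Point 2:
  Lat: 0 + 37/60 + 45/3600 = 0.6291667
  S → negative
  λ: 40′ + 54″ = 40.90000′; 1 + 40.90000/60 = 1.6816667
  W → negative
Point 3:
  φ: 71° + 7/60 + 27.9/3600 = 71 + 0.116667 + 0.007750 = 71.1244167
  S → negative
  Lon: 84 + 15/60 + 16/3600 = 84.2544444
  hemisphere W, so the sign is −

1. -84.448667, 107.615333
2. -0.629167, -1.681667
3. -71.124417, -84.254444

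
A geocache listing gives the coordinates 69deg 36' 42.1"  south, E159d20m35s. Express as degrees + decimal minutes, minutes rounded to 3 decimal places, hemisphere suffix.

69° 36.702′ S, 159° 20.583′ E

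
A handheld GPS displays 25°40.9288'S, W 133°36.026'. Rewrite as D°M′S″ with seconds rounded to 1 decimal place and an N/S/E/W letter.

25°40′55.7″ S, 133°36′1.6″ W

Latitude: 40.92880′ → 40′ and 0.92880 × 60 = 55.728″
Longitude: fractional minutes 0.02600 × 60 = 1.560″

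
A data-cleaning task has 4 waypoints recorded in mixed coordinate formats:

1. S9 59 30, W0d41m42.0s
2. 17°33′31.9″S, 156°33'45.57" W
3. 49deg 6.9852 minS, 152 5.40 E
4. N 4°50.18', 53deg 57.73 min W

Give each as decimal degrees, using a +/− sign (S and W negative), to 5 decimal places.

1. -9.99167, -0.69500
2. -17.55886, -156.56266
3. -49.11642, 152.09000
4. 4.83633, -53.96217

Point 1:
  Lat: 9° + 59/60 + 30/3600 = 9 + 0.983333 + 0.008333 = 9.991667
  hemisphere S, so the sign is −
  Lon: 0° + 41/60 + 42/3600 = 0 + 0.683333 + 0.011667 = 0.695000
  hemisphere W, so the sign is −
Point 2:
  Latitude: 17 + 33/60 + 31.9/3600 = 17.558861
  hemisphere S, so the sign is −
  λ: 156° + 33/60 + 45.57/3600 = 156 + 0.550000 + 0.012658 = 156.562658
  W ⇒ negate
Point 3:
  Lat: 49 + 6.9852/60 = 49.116420
  S → negative
  λ: 152 + 5.4/60 = 152.090000
  E ⇒ keep positive
Point 4:
  Latitude: 4 + 50.18/60 = 4.836333
  N ⇒ keep positive
  λ: 57.73′ = 0.962167°; total 53.962167
  hemisphere W, so the sign is −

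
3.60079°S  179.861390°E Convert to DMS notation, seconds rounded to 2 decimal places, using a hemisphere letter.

3°36′2.84″ S, 179°51′41.00″ E

φ: 0.600790 × 60 = 36.04740′ → 36′, remainder × 60 = 2.8440″
Lon: whole degrees 179; 51.68340′ → 51′ and 41.0040″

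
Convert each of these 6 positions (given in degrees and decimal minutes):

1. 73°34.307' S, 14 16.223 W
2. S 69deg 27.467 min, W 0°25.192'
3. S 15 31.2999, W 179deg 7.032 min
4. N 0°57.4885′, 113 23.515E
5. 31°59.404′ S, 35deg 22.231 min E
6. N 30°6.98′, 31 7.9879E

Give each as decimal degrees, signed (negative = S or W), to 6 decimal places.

Point 1:
  Lat: 34.307′ = 0.571783°; total 73.5717833
  S → negative
  Lon: 16.223′ = 0.270383°; total 14.2703833
  W ⇒ negate
Point 2:
  φ: 69 + 27.467/60 = 69.4577833
  S → negative
  Longitude: 0 + 25.192/60 = 0.4198667
  hemisphere W, so the sign is −
Point 3:
  Lat: 15 + 31.2999/60 = 15.5216650
  hemisphere S, so the sign is −
  Longitude: 7.032′ = 0.117200°; total 179.1172000
  W → negative
Point 4:
  Lat: 57.4885′ = 0.958142°; total 0.9581417
  N ⇒ keep positive
  λ: 23.515′ = 0.391917°; total 113.3919167
  E → positive
Point 5:
  Lat: 59.404′ = 0.990067°; total 31.9900667
  S ⇒ negate
  λ: 35 + 22.231/60 = 35.3705167
  E ⇒ keep positive
Point 6:
  Lat: 30 + 6.98/60 = 30.1163333
  N → positive
  Lon: 7.9879′ = 0.133132°; total 31.1331317
  E ⇒ keep positive

1. -73.571783, -14.270383
2. -69.457783, -0.419867
3. -15.521665, -179.117200
4. 0.958142, 113.391917
5. -31.990067, 35.370517
6. 30.116333, 31.133132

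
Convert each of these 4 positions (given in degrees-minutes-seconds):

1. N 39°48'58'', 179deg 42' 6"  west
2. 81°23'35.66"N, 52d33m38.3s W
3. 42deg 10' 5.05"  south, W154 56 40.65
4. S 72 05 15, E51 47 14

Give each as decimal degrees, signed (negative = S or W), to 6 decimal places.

1. 39.816111, -179.701667
2. 81.393239, -52.560639
3. -42.168069, -154.944625
4. -72.087500, 51.787222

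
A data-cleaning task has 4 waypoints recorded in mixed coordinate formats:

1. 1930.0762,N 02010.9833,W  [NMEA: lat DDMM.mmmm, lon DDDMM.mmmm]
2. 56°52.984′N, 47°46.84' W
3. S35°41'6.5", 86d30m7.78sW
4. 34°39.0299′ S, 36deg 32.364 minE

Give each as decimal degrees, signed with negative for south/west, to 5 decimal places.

Point 1:
  Latitude: degrees = first 2 digits = 19, minutes = 30.0762; 19 + 30.0762/60 = 19.501270
  N ⇒ keep positive
  Lon: degrees = first 3 digits = 20, minutes = 10.9833; 20 + 10.9833/60 = 20.183055
  W ⇒ negate
Point 2:
  φ: 56 + 52.984/60 = 56.883067
  N ⇒ keep positive
  Lon: 46.84′ = 0.780667°; total 47.780667
  W ⇒ negate
Point 3:
  Lat: 35 + 41/60 + 6.5/3600 = 35.685139
  S ⇒ negate
  Longitude: 86° + 30/60 + 7.78/3600 = 86 + 0.500000 + 0.002161 = 86.502161
  W → negative
Point 4:
  Lat: 39.0299′ = 0.650498°; total 34.650498
  S ⇒ negate
  Lon: 36 + 32.364/60 = 36.539400
  E → positive

1. 19.50127, -20.18306
2. 56.88307, -47.78067
3. -35.68514, -86.50216
4. -34.65050, 36.53940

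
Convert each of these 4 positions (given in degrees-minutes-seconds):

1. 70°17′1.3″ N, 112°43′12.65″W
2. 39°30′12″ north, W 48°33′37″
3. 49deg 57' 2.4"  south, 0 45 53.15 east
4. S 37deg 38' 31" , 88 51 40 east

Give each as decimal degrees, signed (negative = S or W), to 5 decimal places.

Point 1:
  Lat: 70 + 17/60 + 1.3/3600 = 70.283694
  N ⇒ keep positive
  λ: 112° + 43/60 + 12.65/3600 = 112 + 0.716667 + 0.003514 = 112.720181
  W → negative
Point 2:
  Lat: 30′ + 12″ = 30.20000′; 39 + 30.20000/60 = 39.503333
  N ⇒ keep positive
  Longitude: 33′ + 37″ = 33.61667′; 48 + 33.61667/60 = 48.560278
  W ⇒ negate
Point 3:
  Latitude: 49 + 57/60 + 2.4/3600 = 49.950667
  S → negative
  Longitude: 0° + 45/60 + 53.15/3600 = 0 + 0.750000 + 0.014764 = 0.764764
  E ⇒ keep positive
Point 4:
  φ: 37° + 38/60 + 31/3600 = 37 + 0.633333 + 0.008611 = 37.641944
  S ⇒ negate
  Longitude: 88 + 51/60 + 40/3600 = 88.861111
  E ⇒ keep positive

1. 70.28369, -112.72018
2. 39.50333, -48.56028
3. -49.95067, 0.76476
4. -37.64194, 88.86111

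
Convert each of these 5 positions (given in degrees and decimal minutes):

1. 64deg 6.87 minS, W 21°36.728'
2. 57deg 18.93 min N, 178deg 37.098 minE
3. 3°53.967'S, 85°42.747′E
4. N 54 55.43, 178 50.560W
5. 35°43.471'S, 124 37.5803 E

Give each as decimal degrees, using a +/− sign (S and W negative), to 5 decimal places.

1. -64.11450, -21.61213
2. 57.31550, 178.61830
3. -3.89945, 85.71245
4. 54.92383, -178.84267
5. -35.72452, 124.62634

Point 1:
  Lat: 6.87′ = 0.114500°; total 64.114500
  S ⇒ negate
  Longitude: 36.728′ = 0.612133°; total 21.612133
  W → negative
Point 2:
  φ: 18.93′ = 0.315500°; total 57.315500
  N → positive
  Longitude: 178 + 37.098/60 = 178.618300
  E → positive
Point 3:
  Lat: 3 + 53.967/60 = 3.899450
  S → negative
  Longitude: 42.747′ = 0.712450°; total 85.712450
  E ⇒ keep positive
Point 4:
  Latitude: 55.43′ = 0.923833°; total 54.923833
  N ⇒ keep positive
  λ: 50.56′ = 0.842667°; total 178.842667
  W ⇒ negate
Point 5:
  Latitude: 43.471′ = 0.724517°; total 35.724517
  S ⇒ negate
  Lon: 124 + 37.5803/60 = 124.626338
  E ⇒ keep positive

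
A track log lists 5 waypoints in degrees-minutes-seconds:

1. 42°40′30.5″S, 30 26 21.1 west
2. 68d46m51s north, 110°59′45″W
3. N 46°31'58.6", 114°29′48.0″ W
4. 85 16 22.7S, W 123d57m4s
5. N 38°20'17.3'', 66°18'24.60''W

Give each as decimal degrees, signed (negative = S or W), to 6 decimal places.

Point 1:
  φ: 40′ + 30.5″ = 40.50833′; 42 + 40.50833/60 = 42.6751389
  S → negative
  Longitude: 30° + 26/60 + 21.1/3600 = 30 + 0.433333 + 0.005861 = 30.4391944
  W → negative
Point 2:
  φ: 68° + 46/60 + 51/3600 = 68 + 0.766667 + 0.014167 = 68.7808333
  N ⇒ keep positive
  λ: 110° + 59/60 + 45/3600 = 110 + 0.983333 + 0.012500 = 110.9958333
  W → negative
Point 3:
  Latitude: 31′ + 58.6″ = 31.97667′; 46 + 31.97667/60 = 46.5329444
  N → positive
  Longitude: 114 + 29/60 + 48/3600 = 114.4966667
  W → negative
Point 4:
  φ: 85 + 16/60 + 22.7/3600 = 85.2729722
  S → negative
  λ: 57′ + 4″ = 57.06667′; 123 + 57.06667/60 = 123.9511111
  W → negative
Point 5:
  Lat: 38° + 20/60 + 17.3/3600 = 38 + 0.333333 + 0.004806 = 38.3381389
  N → positive
  Lon: 66 + 18/60 + 24.6/3600 = 66.3068333
  W → negative

1. -42.675139, -30.439194
2. 68.780833, -110.995833
3. 46.532944, -114.496667
4. -85.272972, -123.951111
5. 38.338139, -66.306833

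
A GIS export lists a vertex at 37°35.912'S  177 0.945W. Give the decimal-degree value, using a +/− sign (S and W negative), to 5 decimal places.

Latitude: 37 + 35.912/60 = 37.598533
S → negative
λ: 177 + 0.945/60 = 177.015750
hemisphere W, so the sign is −

-37.59853, -177.01575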